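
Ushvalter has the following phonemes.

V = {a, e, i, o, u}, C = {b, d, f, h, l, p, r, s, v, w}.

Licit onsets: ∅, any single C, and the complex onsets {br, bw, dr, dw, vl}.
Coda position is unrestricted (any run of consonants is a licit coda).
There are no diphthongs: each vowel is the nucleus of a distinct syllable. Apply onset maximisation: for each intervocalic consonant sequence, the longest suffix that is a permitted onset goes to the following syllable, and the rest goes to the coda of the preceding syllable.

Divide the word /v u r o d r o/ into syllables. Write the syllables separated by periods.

vu.ro.dro

Nuclei (vowels): u, o, o → 3 syllables.
σ1/σ2 boundary: /r/ is a single consonant, so it becomes the next onset.
σ2/σ3 boundary: cluster /dr/ — /dr/ is itself a permitted onset, so the whole cluster goes right; preceding coda = ∅.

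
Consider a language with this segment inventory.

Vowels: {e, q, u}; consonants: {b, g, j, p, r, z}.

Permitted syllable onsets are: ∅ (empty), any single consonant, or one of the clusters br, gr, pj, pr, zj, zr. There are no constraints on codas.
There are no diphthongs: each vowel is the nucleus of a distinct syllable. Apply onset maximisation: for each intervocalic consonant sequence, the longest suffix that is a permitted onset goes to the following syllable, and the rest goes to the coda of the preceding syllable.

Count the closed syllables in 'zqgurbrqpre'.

The vowels are q, u, q, e — 4 nuclei, so 4 syllables.
Between /q/ (V1) and /u/ (V2): just /g/ — single C goes to the following onset.
Between /u/ (V2) and /q/ (V3): cluster /rbr/ — the longest permitted-onset suffix is /br/; onset = /br/, preceding coda = /r/.
Between /q/ (V3) and /e/ (V4): /pr/ is a licit onset in full, so it all attaches to the next syllable.
Syllabification: zq.gur.brq.pre.
Classifying each syllable: /zq/ (open), /gur/ (closed), /brq/ (open), /pre/ (open).
Closed syllables: 1.

1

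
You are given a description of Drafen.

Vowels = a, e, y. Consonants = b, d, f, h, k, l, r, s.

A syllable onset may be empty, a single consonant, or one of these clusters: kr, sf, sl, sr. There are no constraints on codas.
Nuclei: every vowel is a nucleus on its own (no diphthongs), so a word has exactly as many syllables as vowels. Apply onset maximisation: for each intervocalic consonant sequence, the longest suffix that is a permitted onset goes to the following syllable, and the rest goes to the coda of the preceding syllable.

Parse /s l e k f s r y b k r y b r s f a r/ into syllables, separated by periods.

Nuclei (vowels): e, y, y, a → 4 syllables.
σ1/σ2 boundary: /kfsr/; trying suffixes from longest down, /sr/ is the first permitted one, so coda /kf/ | onset /sr/.
σ2/σ3 boundary: cluster /bkr/ — the longest permitted-onset suffix is /kr/; onset = /kr/, preceding coda = /b/.
σ3/σ4 boundary: /brsf/ splits as /br/ + /sf/ (/sf/ is the longest suffix that is a licit onset).

slekf.sryb.krybr.sfar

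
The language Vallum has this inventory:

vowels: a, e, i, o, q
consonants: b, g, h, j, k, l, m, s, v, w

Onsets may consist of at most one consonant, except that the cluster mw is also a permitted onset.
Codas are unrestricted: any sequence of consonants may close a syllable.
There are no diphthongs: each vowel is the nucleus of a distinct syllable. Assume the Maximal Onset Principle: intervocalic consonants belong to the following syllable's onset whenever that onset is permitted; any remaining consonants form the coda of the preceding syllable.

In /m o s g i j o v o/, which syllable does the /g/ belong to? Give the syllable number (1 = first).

Vowels present: o, i, o, o; each is a nucleus, giving 4 syllables.
σ1/σ2 boundary: /sg/ — longest licit onset from the right is /g/, leaving /s/ as coda.
σ2/σ3 boundary: just /j/ — single C goes to the following onset.
σ3/σ4 boundary: just /v/ — single C goes to the following onset.
So the parse is mos.gi.jo.vo.
The /g/ is in the onset of syllable 2 (/gi/).

2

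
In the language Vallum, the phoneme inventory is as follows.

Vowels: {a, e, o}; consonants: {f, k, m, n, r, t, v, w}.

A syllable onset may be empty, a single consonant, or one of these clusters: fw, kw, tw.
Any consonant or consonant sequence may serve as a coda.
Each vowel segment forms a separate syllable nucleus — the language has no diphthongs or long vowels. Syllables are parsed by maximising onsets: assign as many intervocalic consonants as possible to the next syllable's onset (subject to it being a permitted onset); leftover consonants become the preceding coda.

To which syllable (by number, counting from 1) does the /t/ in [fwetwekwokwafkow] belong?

Nuclei (vowels): e, e, o, a, o → 5 syllables.
Between /e/ (V1) and /e/ (V2): cluster /tw/ — /tw/ is itself a permitted onset, so the whole cluster goes right; preceding coda = ∅.
Between /e/ (V2) and /o/ (V3): cluster /kw/ — /kw/ is itself a permitted onset, so the whole cluster goes right; preceding coda = ∅.
Between /o/ (V3) and /a/ (V4): /kw/ is a licit onset in full, so it all attaches to the next syllable.
Between /a/ (V4) and /o/ (V5): cluster /fk/ — the longest permitted-onset suffix is /k/; onset = /k/, preceding coda = /f/.
So the parse is fwe.twe.kwo.kwaf.kow.
The /t/ is in the onset of syllable 2 (/twe/).

2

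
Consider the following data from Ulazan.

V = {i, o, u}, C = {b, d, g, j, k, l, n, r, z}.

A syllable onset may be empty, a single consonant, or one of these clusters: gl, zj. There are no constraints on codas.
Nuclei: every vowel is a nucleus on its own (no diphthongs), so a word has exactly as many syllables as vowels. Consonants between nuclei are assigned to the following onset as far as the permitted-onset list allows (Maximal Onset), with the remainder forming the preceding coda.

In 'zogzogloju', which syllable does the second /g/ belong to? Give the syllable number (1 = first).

The vowels are o, o, o, u — 4 nuclei, so 4 syllables.
Between /o/ (V1) and /o/ (V2): /gz/ — longest licit onset from the right is /z/, leaving /g/ as coda.
Between /o/ (V2) and /o/ (V3): /gl/ — entire cluster is a permitted onset → onset /gl/, coda ∅.
Between /o/ (V3) and /u/ (V4): just /j/ — single C goes to the following onset.
Putting it together: zog.zo.glo.ju.
The second /g/ is in the onset of syllable 3 (/glo/).

3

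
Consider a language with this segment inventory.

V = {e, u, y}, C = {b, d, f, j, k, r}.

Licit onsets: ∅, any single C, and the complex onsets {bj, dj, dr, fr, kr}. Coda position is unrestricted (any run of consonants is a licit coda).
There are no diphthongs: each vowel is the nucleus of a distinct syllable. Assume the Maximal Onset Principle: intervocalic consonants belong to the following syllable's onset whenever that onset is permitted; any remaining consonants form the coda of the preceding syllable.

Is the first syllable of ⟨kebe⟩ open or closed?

Nuclei (vowels): e, e → 2 syllables.
Between /e/ (V1) and /e/ (V2): just /b/ — single C goes to the following onset.
So the parse is ke.be.
Syllable 1 is /ke/; it ends in its nucleus with no coda, so it is open.

open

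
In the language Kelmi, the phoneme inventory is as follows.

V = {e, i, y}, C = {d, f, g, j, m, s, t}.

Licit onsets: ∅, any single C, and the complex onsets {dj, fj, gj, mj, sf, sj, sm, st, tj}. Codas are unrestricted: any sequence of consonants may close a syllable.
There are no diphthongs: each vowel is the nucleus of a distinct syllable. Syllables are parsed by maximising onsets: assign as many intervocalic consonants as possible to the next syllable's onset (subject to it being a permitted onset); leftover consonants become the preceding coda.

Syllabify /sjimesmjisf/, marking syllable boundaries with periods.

sji.mes.mjisf

Vowels present: i, e, i; each is a nucleus, giving 3 syllables.
Between /i/ (V1) and /e/ (V2): just /m/ — single C goes to the following onset.
Between /e/ (V2) and /i/ (V3): /smj/ — longest licit onset from the right is /mj/, leaving /s/ as coda.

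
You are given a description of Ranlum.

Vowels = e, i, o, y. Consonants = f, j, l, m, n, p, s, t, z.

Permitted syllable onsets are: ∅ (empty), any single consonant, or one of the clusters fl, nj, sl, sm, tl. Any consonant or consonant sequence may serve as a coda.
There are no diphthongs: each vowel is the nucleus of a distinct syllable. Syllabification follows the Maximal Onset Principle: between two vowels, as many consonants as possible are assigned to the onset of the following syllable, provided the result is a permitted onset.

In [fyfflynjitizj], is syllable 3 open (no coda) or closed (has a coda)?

Nuclei (vowels): y, y, i, i → 4 syllables.
Between /y/ (V1) and /y/ (V2): /ffl/ splits as /f/ + /fl/ (/fl/ is the longest suffix that is a licit onset).
Between /y/ (V2) and /i/ (V3): /nj/ — entire cluster is a permitted onset → onset /nj/, coda ∅.
Between /i/ (V3) and /i/ (V4): /t/ → onset of the next syllable (single consonants are always licit onsets).
Putting it together: fyf.fly.nji.tizj.
Syllable 3 is /nji/; it ends in its nucleus with no coda, so it is open.

open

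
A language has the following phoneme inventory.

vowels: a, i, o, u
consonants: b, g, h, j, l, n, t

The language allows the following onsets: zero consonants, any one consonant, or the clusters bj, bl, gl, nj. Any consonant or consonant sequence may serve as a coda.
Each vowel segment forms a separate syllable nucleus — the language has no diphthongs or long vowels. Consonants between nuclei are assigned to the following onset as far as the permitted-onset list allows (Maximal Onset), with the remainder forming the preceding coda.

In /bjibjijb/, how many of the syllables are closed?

Nuclei (vowels): i, i → 2 syllables.
/i…i/ gap (V1→V2): /bj/ — entire cluster is a permitted onset → onset /bj/, coda ∅.
Putting it together: bji.bjijb.
Classifying each syllable: /bji/ (open), /bjijb/ (closed).
Closed syllables: 1.

1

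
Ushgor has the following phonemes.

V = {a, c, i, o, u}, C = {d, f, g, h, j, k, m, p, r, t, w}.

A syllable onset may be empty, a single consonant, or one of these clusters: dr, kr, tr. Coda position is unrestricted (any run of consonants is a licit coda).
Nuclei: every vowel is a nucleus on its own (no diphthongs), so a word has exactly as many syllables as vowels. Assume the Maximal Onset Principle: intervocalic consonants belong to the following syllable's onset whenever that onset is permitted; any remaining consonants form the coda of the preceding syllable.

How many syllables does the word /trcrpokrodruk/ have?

Vowels present: c, o, o, u; each is a nucleus, giving 4 syllables.

4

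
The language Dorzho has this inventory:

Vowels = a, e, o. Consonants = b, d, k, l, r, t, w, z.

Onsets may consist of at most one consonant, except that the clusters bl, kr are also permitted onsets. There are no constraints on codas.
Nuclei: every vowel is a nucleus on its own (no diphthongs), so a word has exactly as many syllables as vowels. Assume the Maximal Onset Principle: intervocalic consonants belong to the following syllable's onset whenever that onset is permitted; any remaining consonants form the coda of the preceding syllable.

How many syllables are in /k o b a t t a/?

Nuclei (vowels): o, a, a → 3 syllables.

3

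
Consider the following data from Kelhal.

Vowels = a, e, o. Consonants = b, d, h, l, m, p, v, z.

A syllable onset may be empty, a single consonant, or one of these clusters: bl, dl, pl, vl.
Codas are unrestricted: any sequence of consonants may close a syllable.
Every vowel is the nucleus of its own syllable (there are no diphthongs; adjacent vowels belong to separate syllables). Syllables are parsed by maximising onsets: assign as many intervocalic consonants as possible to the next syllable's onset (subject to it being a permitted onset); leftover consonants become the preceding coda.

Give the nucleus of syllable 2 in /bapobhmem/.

Nuclei (vowels): a, o, e → 3 syllables.
The second nucleus (vowel 2 from the left) is /o/.

o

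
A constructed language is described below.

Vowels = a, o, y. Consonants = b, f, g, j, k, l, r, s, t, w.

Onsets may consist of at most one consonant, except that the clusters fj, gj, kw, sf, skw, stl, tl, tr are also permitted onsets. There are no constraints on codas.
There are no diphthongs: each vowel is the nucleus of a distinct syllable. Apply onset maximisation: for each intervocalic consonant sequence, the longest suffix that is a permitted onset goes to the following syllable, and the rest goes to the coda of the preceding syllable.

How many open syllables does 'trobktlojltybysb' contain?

The vowels are o, o, y, y — 4 nuclei, so 4 syllables.
V1 /o/ – V2 /o/: /bktl/ splits as /bk/ + /tl/ (/tl/ is the longest suffix that is a licit onset).
V2 /o/ – V3 /y/: /jlt/ — longest licit onset from the right is /t/, leaving /jl/ as coda.
V3 /y/ – V4 /y/: /b/ → onset of the next syllable (single consonants are always licit onsets).
So the parse is trobk.tlojl.ty.bysb.
Classifying each syllable: /trobk/ (closed), /tlojl/ (closed), /ty/ (open), /bysb/ (closed).
Open syllables: 1.

1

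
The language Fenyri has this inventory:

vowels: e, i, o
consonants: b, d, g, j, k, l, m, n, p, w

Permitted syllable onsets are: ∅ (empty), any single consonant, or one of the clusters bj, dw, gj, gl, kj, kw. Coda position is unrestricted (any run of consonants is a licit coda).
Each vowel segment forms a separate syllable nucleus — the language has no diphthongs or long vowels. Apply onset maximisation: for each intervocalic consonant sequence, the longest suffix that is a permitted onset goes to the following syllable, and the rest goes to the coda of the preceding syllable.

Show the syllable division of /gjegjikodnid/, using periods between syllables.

The vowels are e, i, o, i — 4 nuclei, so 4 syllables.
σ1/σ2 boundary: cluster /gj/ — /gj/ is itself a permitted onset, so the whole cluster goes right; preceding coda = ∅.
σ2/σ3 boundary: /k/ is a single consonant, so it becomes the next onset.
σ3/σ4 boundary: /dn/ splits as /d/ + /n/ (/n/ is the longest suffix that is a licit onset).

gje.gji.kod.nid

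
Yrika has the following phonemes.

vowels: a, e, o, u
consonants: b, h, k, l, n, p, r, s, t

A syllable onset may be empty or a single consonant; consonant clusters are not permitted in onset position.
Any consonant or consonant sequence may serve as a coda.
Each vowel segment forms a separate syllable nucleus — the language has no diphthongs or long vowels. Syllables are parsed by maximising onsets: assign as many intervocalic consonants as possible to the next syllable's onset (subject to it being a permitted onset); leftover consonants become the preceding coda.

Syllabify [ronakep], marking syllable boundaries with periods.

ro.na.kep

The vowels are o, a, e — 3 nuclei, so 3 syllables.
/o…a/ gap (V1→V2): /n/ is a single consonant, so it becomes the next onset.
/a…e/ gap (V2→V3): just /k/ — single C goes to the following onset.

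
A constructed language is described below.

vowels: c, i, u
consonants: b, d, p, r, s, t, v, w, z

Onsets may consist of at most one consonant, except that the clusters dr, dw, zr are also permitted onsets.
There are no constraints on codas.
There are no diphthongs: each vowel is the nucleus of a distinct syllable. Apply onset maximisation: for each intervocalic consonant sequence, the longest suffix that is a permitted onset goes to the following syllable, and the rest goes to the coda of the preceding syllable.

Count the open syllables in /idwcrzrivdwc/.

Nuclei (vowels): i, c, i, c → 4 syllables.
σ1/σ2 boundary: /dw/ is a licit onset in full, so it all attaches to the next syllable.
σ2/σ3 boundary: cluster /rzr/ — the longest permitted-onset suffix is /zr/; onset = /zr/, preceding coda = /r/.
σ3/σ4 boundary: /vdw/ — longest licit onset from the right is /dw/, leaving /v/ as coda.
Putting it together: i.dwcr.zriv.dwc.
Classifying each syllable: /i/ (open), /dwcr/ (closed), /zriv/ (closed), /dwc/ (open).
Open syllables: 2.

2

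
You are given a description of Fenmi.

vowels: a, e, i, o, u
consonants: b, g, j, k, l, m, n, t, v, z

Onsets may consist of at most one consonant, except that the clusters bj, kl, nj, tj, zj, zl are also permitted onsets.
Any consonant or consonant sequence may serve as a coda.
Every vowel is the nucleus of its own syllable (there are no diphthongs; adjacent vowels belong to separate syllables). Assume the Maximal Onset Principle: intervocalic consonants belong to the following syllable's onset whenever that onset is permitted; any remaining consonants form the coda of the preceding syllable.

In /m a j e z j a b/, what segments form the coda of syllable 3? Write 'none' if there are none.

Nuclei (vowels): a, e, a → 3 syllables.
V1 /a/ – V2 /e/: /j/ is a single consonant, so it becomes the next onset.
V2 /e/ – V3 /a/: /zj/ is a licit onset in full, so it all attaches to the next syllable.
Syllabification: ma.je.zjab.
Syllable 3 is /zjab/: onset /zj/, nucleus /a/, coda /b/.

b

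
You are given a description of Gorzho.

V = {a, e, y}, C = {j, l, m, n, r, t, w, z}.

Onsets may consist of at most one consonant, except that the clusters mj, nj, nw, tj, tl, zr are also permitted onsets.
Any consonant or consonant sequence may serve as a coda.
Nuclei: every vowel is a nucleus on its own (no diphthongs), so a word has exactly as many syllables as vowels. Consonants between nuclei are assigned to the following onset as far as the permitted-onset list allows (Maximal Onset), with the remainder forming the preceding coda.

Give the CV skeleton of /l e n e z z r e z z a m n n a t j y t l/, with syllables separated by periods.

Nuclei (vowels): e, e, e, a, a, y → 6 syllables.
Between /e/ (V1) and /e/ (V2): just /n/ — single C goes to the following onset.
Between /e/ (V2) and /e/ (V3): /zzr/ splits as /z/ + /zr/ (/zr/ is the longest suffix that is a licit onset).
Between /e/ (V3) and /a/ (V4): /zz/ splits as /z/ + /z/ (/z/ is the longest suffix that is a licit onset).
Between /a/ (V4) and /a/ (V5): /mnn/ — longest licit onset from the right is /n/, leaving /mn/ as coda.
Between /a/ (V5) and /y/ (V6): cluster /tj/ — /tj/ is itself a permitted onset, so the whole cluster goes right; preceding coda = ∅.
Syllabification: le.nez.zrez.zamn.na.tjytl.
Mapping each syllable to C/V: /le/ → CV, /nez/ → CVC, /zrez/ → CCVC, /zamn/ → CVCC, /na/ → CV, /tjytl/ → CCVCC.

CV.CVC.CCVC.CVCC.CV.CCVCC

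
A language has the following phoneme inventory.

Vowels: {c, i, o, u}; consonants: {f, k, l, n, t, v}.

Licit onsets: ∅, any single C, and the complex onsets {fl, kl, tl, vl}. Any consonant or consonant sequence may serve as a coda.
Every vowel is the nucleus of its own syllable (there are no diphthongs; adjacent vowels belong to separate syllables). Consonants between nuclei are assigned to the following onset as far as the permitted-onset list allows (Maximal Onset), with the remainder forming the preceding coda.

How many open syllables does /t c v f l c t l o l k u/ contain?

2

Nuclei (vowels): c, c, o, u → 4 syllables.
/c…c/ gap (V1→V2): /vfl/ — longest licit onset from the right is /fl/, leaving /v/ as coda.
/c…o/ gap (V2→V3): cluster /tl/ — /tl/ is itself a permitted onset, so the whole cluster goes right; preceding coda = ∅.
/o…u/ gap (V3→V4): cluster /lk/ — the longest permitted-onset suffix is /k/; onset = /k/, preceding coda = /l/.
So the parse is tcv.flc.tlol.ku.
Classifying each syllable: /tcv/ (closed), /flc/ (open), /tlol/ (closed), /ku/ (open).
Open syllables: 2.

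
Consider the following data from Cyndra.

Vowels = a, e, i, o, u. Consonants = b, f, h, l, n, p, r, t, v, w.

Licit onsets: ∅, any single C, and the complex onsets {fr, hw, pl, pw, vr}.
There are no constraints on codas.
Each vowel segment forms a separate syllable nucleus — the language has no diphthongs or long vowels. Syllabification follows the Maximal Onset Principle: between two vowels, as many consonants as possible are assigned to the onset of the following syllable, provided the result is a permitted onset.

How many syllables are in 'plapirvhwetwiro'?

Vowels present: a, i, e, i, o; each is a nucleus, giving 5 syllables.

5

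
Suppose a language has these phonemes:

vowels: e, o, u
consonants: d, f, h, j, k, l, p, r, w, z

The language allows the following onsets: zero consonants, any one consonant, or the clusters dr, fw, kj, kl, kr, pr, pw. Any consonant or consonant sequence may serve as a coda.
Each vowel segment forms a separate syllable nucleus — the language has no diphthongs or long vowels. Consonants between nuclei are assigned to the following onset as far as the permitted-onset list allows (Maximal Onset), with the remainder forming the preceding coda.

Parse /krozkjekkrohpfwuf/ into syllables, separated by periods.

Nuclei (vowels): o, e, o, u → 4 syllables.
/o…e/ gap (V1→V2): /zkj/ splits as /z/ + /kj/ (/kj/ is the longest suffix that is a licit onset).
/e…o/ gap (V2→V3): /kkr/; trying suffixes from longest down, /kr/ is the first permitted one, so coda /k/ | onset /kr/.
/o…u/ gap (V3→V4): cluster /hpfw/ — the longest permitted-onset suffix is /fw/; onset = /fw/, preceding coda = /hp/.

kroz.kjek.krohp.fwuf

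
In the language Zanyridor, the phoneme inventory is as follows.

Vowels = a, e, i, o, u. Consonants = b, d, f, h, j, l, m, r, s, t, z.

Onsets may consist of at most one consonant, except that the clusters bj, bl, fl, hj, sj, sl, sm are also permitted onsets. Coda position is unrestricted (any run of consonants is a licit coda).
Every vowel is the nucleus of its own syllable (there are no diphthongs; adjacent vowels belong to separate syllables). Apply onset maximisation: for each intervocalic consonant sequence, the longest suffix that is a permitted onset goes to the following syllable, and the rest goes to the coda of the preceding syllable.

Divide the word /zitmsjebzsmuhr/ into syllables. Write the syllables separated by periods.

zitm.sjebz.smuhr

The vowels are i, e, u — 3 nuclei, so 3 syllables.
/i…e/ gap (V1→V2): /tmsj/ splits as /tm/ + /sj/ (/sj/ is the longest suffix that is a licit onset).
/e…u/ gap (V2→V3): /bzsm/ — longest licit onset from the right is /sm/, leaving /bz/ as coda.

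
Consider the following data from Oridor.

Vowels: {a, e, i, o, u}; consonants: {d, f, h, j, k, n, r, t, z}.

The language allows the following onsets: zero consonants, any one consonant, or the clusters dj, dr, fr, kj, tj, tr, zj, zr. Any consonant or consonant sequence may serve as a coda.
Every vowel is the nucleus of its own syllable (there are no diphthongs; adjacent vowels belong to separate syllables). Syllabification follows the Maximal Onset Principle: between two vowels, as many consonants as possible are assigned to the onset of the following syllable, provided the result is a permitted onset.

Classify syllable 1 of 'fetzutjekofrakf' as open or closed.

closed

Vowels present: e, u, e, o, a; each is a nucleus, giving 5 syllables.
V1 /e/ – V2 /u/: /tz/ — longest licit onset from the right is /z/, leaving /t/ as coda.
V2 /u/ – V3 /e/: /tj/ — entire cluster is a permitted onset → onset /tj/, coda ∅.
V3 /e/ – V4 /o/: just /k/ — single C goes to the following onset.
V4 /o/ – V5 /a/: /fr/ is a licit onset in full, so it all attaches to the next syllable.
Putting it together: fet.zu.tje.ko.frakf.
Syllable 1 is /fet/ with coda /t/, so it is closed.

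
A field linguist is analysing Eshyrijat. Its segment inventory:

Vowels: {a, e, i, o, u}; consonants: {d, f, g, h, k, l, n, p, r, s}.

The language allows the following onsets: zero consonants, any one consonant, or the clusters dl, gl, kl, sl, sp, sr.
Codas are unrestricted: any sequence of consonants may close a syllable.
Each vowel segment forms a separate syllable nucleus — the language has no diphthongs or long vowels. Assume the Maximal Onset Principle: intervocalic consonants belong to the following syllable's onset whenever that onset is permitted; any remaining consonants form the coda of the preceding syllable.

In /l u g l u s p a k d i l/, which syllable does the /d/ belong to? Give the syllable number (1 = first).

4

The vowels are u, u, a, i — 4 nuclei, so 4 syllables.
Between /u/ (V1) and /u/ (V2): /gl/ — entire cluster is a permitted onset → onset /gl/, coda ∅.
Between /u/ (V2) and /a/ (V3): /sp/ is a licit onset in full, so it all attaches to the next syllable.
Between /a/ (V3) and /i/ (V4): /kd/ splits as /k/ + /d/ (/d/ is the longest suffix that is a licit onset).
Putting it together: lu.glu.spak.dil.
The /d/ is in the onset of syllable 4 (/dil/).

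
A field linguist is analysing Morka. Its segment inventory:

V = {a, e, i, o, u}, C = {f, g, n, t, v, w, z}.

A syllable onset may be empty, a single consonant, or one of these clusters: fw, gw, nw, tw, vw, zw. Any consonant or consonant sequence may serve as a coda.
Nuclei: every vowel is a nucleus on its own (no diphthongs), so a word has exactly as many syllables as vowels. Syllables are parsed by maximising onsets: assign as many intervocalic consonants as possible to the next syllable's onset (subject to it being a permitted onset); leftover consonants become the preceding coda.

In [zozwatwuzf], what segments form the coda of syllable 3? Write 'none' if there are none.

Vowels present: o, a, u; each is a nucleus, giving 3 syllables.
Between /o/ (V1) and /a/ (V2): cluster /zw/ — /zw/ is itself a permitted onset, so the whole cluster goes right; preceding coda = ∅.
Between /a/ (V2) and /u/ (V3): /tw/ is a licit onset in full, so it all attaches to the next syllable.
So the parse is zo.zwa.twuzf.
Syllable 3 is /twuzf/: onset /tw/, nucleus /u/, coda /zf/.

zf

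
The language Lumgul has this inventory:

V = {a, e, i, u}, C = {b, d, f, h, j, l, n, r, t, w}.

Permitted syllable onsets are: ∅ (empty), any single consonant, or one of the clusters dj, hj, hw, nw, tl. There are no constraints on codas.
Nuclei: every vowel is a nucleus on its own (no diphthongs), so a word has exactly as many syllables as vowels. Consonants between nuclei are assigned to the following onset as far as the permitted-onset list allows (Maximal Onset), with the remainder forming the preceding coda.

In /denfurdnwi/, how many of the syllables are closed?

The vowels are e, u, i — 3 nuclei, so 3 syllables.
/e…u/ gap (V1→V2): /nf/ — longest licit onset from the right is /f/, leaving /n/ as coda.
/u…i/ gap (V2→V3): /rdnw/; trying suffixes from longest down, /nw/ is the first permitted one, so coda /rd/ | onset /nw/.
Result: den.furd.nwi.
Classifying each syllable: /den/ (closed), /furd/ (closed), /nwi/ (open).
Closed syllables: 2.

2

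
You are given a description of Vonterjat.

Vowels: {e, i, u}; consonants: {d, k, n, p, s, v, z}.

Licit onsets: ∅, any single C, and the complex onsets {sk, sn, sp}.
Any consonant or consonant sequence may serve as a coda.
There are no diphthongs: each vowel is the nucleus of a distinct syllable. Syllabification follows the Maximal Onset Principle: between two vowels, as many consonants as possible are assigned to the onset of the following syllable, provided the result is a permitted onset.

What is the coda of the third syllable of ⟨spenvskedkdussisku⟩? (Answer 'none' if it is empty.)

The vowels are e, e, u, i, u — 5 nuclei, so 5 syllables.
V1 /e/ – V2 /e/: /nvsk/ — longest licit onset from the right is /sk/, leaving /nv/ as coda.
V2 /e/ – V3 /u/: /dkd/; trying suffixes from longest down, /d/ is the first permitted one, so coda /dk/ | onset /d/.
V3 /u/ – V4 /i/: cluster /ss/ — the longest permitted-onset suffix is /s/; onset = /s/, preceding coda = /s/.
V4 /i/ – V5 /u/: /sk/ is a licit onset in full, so it all attaches to the next syllable.
Result: spenv.skedk.dus.si.sku.
Syllable 3 is /dus/: onset /d/, nucleus /u/, coda /s/.

s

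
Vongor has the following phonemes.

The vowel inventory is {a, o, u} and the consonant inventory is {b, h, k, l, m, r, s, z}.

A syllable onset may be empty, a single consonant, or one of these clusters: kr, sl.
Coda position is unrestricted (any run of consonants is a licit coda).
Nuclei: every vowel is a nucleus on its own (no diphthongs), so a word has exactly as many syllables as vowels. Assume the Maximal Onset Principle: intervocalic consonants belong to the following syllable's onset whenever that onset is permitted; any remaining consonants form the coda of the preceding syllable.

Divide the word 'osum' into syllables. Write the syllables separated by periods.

o.sum

Vowels present: o, u; each is a nucleus, giving 2 syllables.
Between /o/ (V1) and /u/ (V2): /s/ is a single consonant, so it becomes the next onset.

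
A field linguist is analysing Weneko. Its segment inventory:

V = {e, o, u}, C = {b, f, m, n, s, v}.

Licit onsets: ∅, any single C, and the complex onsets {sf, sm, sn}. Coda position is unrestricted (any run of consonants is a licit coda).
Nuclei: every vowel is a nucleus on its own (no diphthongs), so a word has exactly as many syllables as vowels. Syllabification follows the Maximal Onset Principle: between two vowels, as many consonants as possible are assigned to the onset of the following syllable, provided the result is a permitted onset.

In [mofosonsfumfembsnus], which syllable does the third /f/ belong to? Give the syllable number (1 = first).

5

The vowels are o, o, o, u, e, u — 6 nuclei, so 6 syllables.
Between /o/ (V1) and /o/ (V2): /f/ → onset of the next syllable (single consonants are always licit onsets).
Between /o/ (V2) and /o/ (V3): /s/ is a single consonant, so it becomes the next onset.
Between /o/ (V3) and /u/ (V4): cluster /nsf/ — the longest permitted-onset suffix is /sf/; onset = /sf/, preceding coda = /n/.
Between /u/ (V4) and /e/ (V5): /mf/ — longest licit onset from the right is /f/, leaving /m/ as coda.
Between /e/ (V5) and /u/ (V6): cluster /mbsn/ — the longest permitted-onset suffix is /sn/; onset = /sn/, preceding coda = /mb/.
Result: mo.fo.son.sfum.femb.snus.
The third /f/ is in the onset of syllable 5 (/femb/).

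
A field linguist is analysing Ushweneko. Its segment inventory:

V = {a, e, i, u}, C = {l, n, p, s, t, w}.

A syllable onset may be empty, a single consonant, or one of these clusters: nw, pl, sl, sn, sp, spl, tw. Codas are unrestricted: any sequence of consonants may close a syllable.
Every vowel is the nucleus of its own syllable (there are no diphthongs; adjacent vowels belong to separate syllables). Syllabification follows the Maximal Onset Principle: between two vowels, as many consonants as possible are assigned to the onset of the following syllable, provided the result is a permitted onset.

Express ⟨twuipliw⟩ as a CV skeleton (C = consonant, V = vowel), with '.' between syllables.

Nuclei (vowels): u, i, i → 3 syllables.
V1 /u/ – V2 /i/: hiatus — the boundary sits between the two vowels.
V2 /i/ – V3 /i/: cluster /pl/ — /pl/ is itself a permitted onset, so the whole cluster goes right; preceding coda = ∅.
Result: twu.i.pliw.
Mapping each syllable to C/V: /twu/ → CCV, /i/ → V, /pliw/ → CCVC.

CCV.V.CCVC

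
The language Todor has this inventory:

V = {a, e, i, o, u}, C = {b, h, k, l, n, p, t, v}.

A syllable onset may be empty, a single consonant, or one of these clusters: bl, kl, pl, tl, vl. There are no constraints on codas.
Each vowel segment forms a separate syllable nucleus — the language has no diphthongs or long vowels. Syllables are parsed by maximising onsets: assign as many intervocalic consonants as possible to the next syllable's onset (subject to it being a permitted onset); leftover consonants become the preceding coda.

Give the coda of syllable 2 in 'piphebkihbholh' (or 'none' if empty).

Vowels present: i, e, i, o; each is a nucleus, giving 4 syllables.
/i…e/ gap (V1→V2): cluster /ph/ — the longest permitted-onset suffix is /h/; onset = /h/, preceding coda = /p/.
/e…i/ gap (V2→V3): /bk/ — longest licit onset from the right is /k/, leaving /b/ as coda.
/i…o/ gap (V3→V4): /hbh/; trying suffixes from longest down, /h/ is the first permitted one, so coda /hb/ | onset /h/.
Putting it together: pip.heb.kihb.holh.
Syllable 2 is /heb/: onset /h/, nucleus /e/, coda /b/.

b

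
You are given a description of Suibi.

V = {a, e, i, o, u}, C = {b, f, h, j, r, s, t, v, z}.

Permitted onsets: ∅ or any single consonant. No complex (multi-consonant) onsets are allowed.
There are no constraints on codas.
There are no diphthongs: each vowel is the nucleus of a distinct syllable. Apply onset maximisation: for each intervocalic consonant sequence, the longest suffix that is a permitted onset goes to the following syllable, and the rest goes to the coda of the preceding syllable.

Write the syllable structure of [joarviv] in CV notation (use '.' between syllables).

Vowels present: o, a, i; each is a nucleus, giving 3 syllables.
/o…a/ gap (V1→V2): nothing intervenes; syllable break is V.V.
/a…i/ gap (V2→V3): /rv/; trying suffixes from longest down, /v/ is the first permitted one, so coda /r/ | onset /v/.
So the parse is jo.ar.viv.
Mapping each syllable to C/V: /jo/ → CV, /ar/ → VC, /viv/ → CVC.

CV.VC.CVC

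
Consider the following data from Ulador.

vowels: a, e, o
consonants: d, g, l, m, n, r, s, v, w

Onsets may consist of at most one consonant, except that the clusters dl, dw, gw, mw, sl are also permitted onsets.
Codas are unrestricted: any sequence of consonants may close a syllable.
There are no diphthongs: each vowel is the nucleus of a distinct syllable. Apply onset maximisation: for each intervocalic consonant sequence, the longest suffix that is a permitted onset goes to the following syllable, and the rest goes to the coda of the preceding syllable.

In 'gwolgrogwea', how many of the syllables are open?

Vowels present: o, o, e, a; each is a nucleus, giving 4 syllables.
σ1/σ2 boundary: /lgr/; trying suffixes from longest down, /r/ is the first permitted one, so coda /lg/ | onset /r/.
σ2/σ3 boundary: /gw/ — entire cluster is a permitted onset → onset /gw/, coda ∅.
σ3/σ4 boundary: no consonants, so the boundary falls immediately after /e/.
Syllabification: gwolg.ro.gwe.a.
Classifying each syllable: /gwolg/ (closed), /ro/ (open), /gwe/ (open), /a/ (open).
Open syllables: 3.

3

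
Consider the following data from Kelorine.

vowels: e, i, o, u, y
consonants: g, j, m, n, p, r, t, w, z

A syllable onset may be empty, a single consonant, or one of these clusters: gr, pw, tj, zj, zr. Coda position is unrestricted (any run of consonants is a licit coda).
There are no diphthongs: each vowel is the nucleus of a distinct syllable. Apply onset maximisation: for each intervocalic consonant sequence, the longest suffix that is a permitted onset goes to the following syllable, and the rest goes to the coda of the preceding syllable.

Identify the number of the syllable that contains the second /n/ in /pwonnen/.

2

Nuclei (vowels): o, e → 2 syllables.
V1 /o/ – V2 /e/: /nn/ splits as /n/ + /n/ (/n/ is the longest suffix that is a licit onset).
So the parse is pwon.nen.
The second /n/ is in the onset of syllable 2 (/nen/).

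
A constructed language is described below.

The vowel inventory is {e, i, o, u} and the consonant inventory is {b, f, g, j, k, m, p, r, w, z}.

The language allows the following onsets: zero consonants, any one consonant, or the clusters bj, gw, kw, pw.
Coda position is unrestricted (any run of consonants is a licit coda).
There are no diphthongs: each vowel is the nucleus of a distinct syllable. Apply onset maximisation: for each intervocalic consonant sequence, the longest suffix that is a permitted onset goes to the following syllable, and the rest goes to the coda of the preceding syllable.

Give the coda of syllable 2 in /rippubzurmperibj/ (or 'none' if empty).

b

Nuclei (vowels): i, u, u, e, i → 5 syllables.
σ1/σ2 boundary: /pp/; trying suffixes from longest down, /p/ is the first permitted one, so coda /p/ | onset /p/.
σ2/σ3 boundary: /bz/; trying suffixes from longest down, /z/ is the first permitted one, so coda /b/ | onset /z/.
σ3/σ4 boundary: /rmp/; trying suffixes from longest down, /p/ is the first permitted one, so coda /rm/ | onset /p/.
σ4/σ5 boundary: /r/ → onset of the next syllable (single consonants are always licit onsets).
Putting it together: rip.pub.zurm.pe.ribj.
Syllable 2 is /pub/: onset /p/, nucleus /u/, coda /b/.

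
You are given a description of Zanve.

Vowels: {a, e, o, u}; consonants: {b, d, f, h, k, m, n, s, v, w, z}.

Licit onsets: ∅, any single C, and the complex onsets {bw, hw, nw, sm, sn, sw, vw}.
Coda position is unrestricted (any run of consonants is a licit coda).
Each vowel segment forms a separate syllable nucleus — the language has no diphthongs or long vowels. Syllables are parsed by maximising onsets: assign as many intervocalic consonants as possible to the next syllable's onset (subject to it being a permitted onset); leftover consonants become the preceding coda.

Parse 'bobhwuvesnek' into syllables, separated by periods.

Vowels present: o, u, e, e; each is a nucleus, giving 4 syllables.
Between /o/ (V1) and /u/ (V2): /bhw/ — longest licit onset from the right is /hw/, leaving /b/ as coda.
Between /u/ (V2) and /e/ (V3): just /v/ — single C goes to the following onset.
Between /e/ (V3) and /e/ (V4): /sn/ — entire cluster is a permitted onset → onset /sn/, coda ∅.

bob.hwu.ve.snek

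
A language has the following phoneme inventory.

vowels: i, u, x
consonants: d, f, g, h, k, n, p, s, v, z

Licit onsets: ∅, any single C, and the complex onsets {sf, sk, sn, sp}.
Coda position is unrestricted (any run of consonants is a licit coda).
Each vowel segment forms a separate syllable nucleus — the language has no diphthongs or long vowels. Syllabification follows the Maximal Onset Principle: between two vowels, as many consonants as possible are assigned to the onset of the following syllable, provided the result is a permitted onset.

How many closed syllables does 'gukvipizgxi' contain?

Nuclei (vowels): u, i, i, x, i → 5 syllables.
σ1/σ2 boundary: cluster /kv/ — the longest permitted-onset suffix is /v/; onset = /v/, preceding coda = /k/.
σ2/σ3 boundary: /p/ → onset of the next syllable (single consonants are always licit onsets).
σ3/σ4 boundary: /zg/ splits as /z/ + /g/ (/g/ is the longest suffix that is a licit onset).
σ4/σ5 boundary: hiatus — the boundary sits between the two vowels.
Syllabification: guk.vi.piz.gx.i.
Classifying each syllable: /guk/ (closed), /vi/ (open), /piz/ (closed), /gx/ (open), /i/ (open).
Closed syllables: 2.

2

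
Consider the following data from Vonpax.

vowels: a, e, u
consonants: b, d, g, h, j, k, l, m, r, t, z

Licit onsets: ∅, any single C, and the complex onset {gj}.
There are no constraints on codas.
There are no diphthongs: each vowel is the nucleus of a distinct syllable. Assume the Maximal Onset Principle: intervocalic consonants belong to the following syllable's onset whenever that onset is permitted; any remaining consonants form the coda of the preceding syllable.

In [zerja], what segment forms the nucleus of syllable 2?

Vowels present: e, a; each is a nucleus, giving 2 syllables.
The second nucleus (vowel 2 from the left) is /a/.

a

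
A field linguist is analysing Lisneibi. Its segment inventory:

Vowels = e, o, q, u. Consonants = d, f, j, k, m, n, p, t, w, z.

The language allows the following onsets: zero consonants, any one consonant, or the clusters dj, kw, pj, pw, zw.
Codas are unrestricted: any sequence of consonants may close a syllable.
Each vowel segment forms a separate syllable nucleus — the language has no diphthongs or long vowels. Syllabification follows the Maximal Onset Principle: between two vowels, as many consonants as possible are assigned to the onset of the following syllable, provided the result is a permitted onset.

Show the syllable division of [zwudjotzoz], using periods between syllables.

zwu.djot.zoz

The vowels are u, o, o — 3 nuclei, so 3 syllables.
Between /u/ (V1) and /o/ (V2): /dj/ is a licit onset in full, so it all attaches to the next syllable.
Between /o/ (V2) and /o/ (V3): cluster /tz/ — the longest permitted-onset suffix is /z/; onset = /z/, preceding coda = /t/.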